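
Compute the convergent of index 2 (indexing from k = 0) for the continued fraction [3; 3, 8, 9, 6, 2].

Using pₖ = aₖpₖ₋₁ + pₖ₋₂, qₖ = aₖqₖ₋₁ + qₖ₋₂ (with p₋₁=1, p₋₂=0, q₋₁=0, q₋₂=1):
  k=0: a=3, p=3, q=1
  k=1: a=3, p=10, q=3
  k=2: a=8, p=83, q=25

83/25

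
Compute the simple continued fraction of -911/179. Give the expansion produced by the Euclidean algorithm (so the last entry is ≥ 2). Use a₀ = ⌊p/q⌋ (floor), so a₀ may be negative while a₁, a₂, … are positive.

[-6; 1, 10, 5, 3]

-911 = -6*179 + 163
179 = 1*163 + 16
163 = 10*16 + 3
16 = 5*3 + 1
3 = 3*1 + 0  (stop)
So -911/179 = [-6; 1, 10, 5, 3].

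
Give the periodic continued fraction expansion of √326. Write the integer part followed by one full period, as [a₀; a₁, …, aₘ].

a₀ = ⌊√326⌋ = 18.
With m₀=0, d₀=1 and mₖ₊₁ = dₖaₖ − mₖ, dₖ₊₁ = (n − mₖ₊₁²)/dₖ, aₖ₊₁ = ⌊(a₀+mₖ₊₁)/dₖ₊₁⌋:
  k=1: m=18, d=2, a=18
  k=2: m=18, d=1, a=36
d=1 and a=2a₀=36 at k=2, so the next step gives (m, d) = (18, 2) again — its k=1 value — and the period has length 2.

[18; 18, 36]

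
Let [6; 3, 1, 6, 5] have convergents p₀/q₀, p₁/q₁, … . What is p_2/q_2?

Using pₖ = aₖpₖ₋₁ + pₖ₋₂, qₖ = aₖqₖ₋₁ + qₖ₋₂ (with p₋₁=1, p₋₂=0, q₋₁=0, q₋₂=1):
  k=0: a=6, p=6, q=1
  k=1: a=3, p=19, q=3
  k=2: a=1, p=25, q=4

25/4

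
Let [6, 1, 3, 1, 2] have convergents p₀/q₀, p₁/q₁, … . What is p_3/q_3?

34/5

Using pₖ = aₖpₖ₋₁ + pₖ₋₂, qₖ = aₖqₖ₋₁ + qₖ₋₂ (with p₋₁=1, p₋₂=0, q₋₁=0, q₋₂=1):
  k=0: a=6, p=6, q=1
  k=1: a=1, p=7, q=1
  k=2: a=3, p=27, q=4
  k=3: a=1, p=34, q=5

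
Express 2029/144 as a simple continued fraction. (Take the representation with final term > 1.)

[14; 11, 13]

2029 = 14·144 + 13
144 = 11·13 + 1
13 = 13·1 + 0  (stop)
So 2029/144 = [14; 11, 13].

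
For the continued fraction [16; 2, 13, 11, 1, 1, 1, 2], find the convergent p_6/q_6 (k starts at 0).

Using pₖ = aₖpₖ₋₁ + pₖ₋₂, qₖ = aₖqₖ₋₁ + qₖ₋₂ (with p₋₁=1, p₋₂=0, q₋₁=0, q₋₂=1):
  k=0: a=16, p=16, q=1
  k=1: a=2, p=33, q=2
  k=2: a=13, p=445, q=27
  k=3: a=11, p=4928, q=299
  k=4: a=1, p=5373, q=326
  k=5: a=1, p=10301, q=625
  k=6: a=1, p=15674, q=951

15674/951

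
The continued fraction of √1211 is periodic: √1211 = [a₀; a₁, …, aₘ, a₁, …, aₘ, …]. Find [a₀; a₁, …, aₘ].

[34; 1, 3, 1, 68]

a₀ = ⌊√1211⌋ = 34.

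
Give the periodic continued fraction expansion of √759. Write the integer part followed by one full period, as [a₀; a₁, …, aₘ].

a₀ = ⌊√759⌋ = 27.
With m₀=0, d₀=1 and mₖ₊₁ = dₖaₖ − mₖ, dₖ₊₁ = (n − mₖ₊₁²)/dₖ, aₖ₊₁ = ⌊(a₀+mₖ₊₁)/dₖ₊₁⌋:
  k=1: m=27, d=30, a=1
  k=2: m=3, d=25, a=1
  k=3: m=22, d=11, a=4
  k=4: m=22, d=25, a=1
  k=5: m=3, d=30, a=1
  k=6: m=27, d=1, a=54
d=1 and a=2a₀=54 at k=6, so the next step gives (m, d) = (27, 30) again — its k=1 value — and the period has length 6.

[27; 1, 1, 4, 1, 1, 54]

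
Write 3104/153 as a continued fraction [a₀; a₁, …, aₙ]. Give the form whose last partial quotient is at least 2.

[20; 3, 2, 10, 2]

3104 = 20*153 + 44
153 = 3*44 + 21
44 = 2*21 + 2
21 = 10*2 + 1
2 = 2*1 + 0  (stop)
So 3104/153 = [20; 3, 2, 10, 2].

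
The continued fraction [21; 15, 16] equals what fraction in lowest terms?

Using pₖ = aₖpₖ₋₁ + pₖ₋₂ and qₖ = aₖqₖ₋₁ + qₖ₋₂:
  k=0: a=21, p=21, q=1
  k=1: a=15, p=316, q=15
  k=2: a=16, p=5077, q=241

5077/241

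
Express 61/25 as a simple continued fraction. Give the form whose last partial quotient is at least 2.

[2; 2, 3, 1, 2]

61 = 2·25 + 11
25 = 2·11 + 3
11 = 3·3 + 2
3 = 1·2 + 1
2 = 2·1 + 0  (stop)
So 61/25 = [2; 2, 3, 1, 2].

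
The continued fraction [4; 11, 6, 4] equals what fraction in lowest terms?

1141/279

Using pₖ = aₖpₖ₋₁ + pₖ₋₂ and qₖ = aₖqₖ₋₁ + qₖ₋₂:
  k=0: a=4, p=4, q=1
  k=1: a=11, p=45, q=11
  k=2: a=6, p=274, q=67
  k=3: a=4, p=1141, q=279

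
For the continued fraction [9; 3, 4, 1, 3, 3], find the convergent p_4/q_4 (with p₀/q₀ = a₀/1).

568/61

Using pₖ = aₖpₖ₋₁ + pₖ₋₂, qₖ = aₖqₖ₋₁ + qₖ₋₂ (with p₋₁=1, p₋₂=0, q₋₁=0, q₋₂=1):
  k=0: a=9, p=9, q=1
  k=1: a=3, p=28, q=3
  k=2: a=4, p=121, q=13
  k=3: a=1, p=149, q=16
  k=4: a=3, p=568, q=61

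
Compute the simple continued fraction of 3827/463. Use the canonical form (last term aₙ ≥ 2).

[8; 3, 1, 3, 4, 7]

3827 = 8×463 + 123
463 = 3×123 + 94
123 = 1×94 + 29
94 = 3×29 + 7
29 = 4×7 + 1
7 = 7×1 + 0  (stop)
So 3827/463 = [8; 3, 1, 3, 4, 7].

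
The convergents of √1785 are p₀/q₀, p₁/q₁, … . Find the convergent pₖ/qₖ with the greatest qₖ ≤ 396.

14238/337

√1785 = [42; 4, 84, …] (period length 2).
Convergents:
  p_0/q_0 = 42/1
  p_1/q_1 = 169/4
  p_2/q_2 = 14238/337
  p_3/q_3 = 57121/1352
q_2 = 337 ≤ 396 < 1352 = q_3, so the answer is 14238/337.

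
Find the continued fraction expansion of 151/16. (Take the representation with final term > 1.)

151 = 9×16 + 7
16 = 2×7 + 2
7 = 3×2 + 1
2 = 2×1 + 0  (stop)
So 151/16 = [9; 2, 3, 2].

[9; 2, 3, 2]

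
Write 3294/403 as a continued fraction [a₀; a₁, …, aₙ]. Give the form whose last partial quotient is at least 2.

[8; 5, 1, 3, 8, 2]

3294 = 8×403 + 70
403 = 5×70 + 53
70 = 1×53 + 17
53 = 3×17 + 2
17 = 8×2 + 1
2 = 2×1 + 0  (stop)
So 3294/403 = [8; 5, 1, 3, 8, 2].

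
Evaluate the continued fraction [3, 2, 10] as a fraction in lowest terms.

Using pₖ = aₖpₖ₋₁ + pₖ₋₂ and qₖ = aₖqₖ₋₁ + qₖ₋₂:
  k=0: a=3, p=3, q=1
  k=1: a=2, p=7, q=2
  k=2: a=10, p=73, q=21

73/21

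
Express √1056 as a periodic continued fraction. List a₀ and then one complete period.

[32; 2, 64]

a₀ = ⌊√1056⌋ = 32.
With m₀=0, d₀=1 and mₖ₊₁ = dₖaₖ − mₖ, dₖ₊₁ = (n − mₖ₊₁²)/dₖ, aₖ₊₁ = ⌊(a₀+mₖ₊₁)/dₖ₊₁⌋:
  k=1: m=32, d=32, a=2
  k=2: m=32, d=1, a=64
d=1 and a=2a₀=64 at k=2, so the next step gives (m, d) = (32, 32) again — its k=1 value — and the period has length 2.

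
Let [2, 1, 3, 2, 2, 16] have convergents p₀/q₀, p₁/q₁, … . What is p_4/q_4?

Using pₖ = aₖpₖ₋₁ + pₖ₋₂, qₖ = aₖqₖ₋₁ + qₖ₋₂ (with p₋₁=1, p₋₂=0, q₋₁=0, q₋₂=1):
  k=0: a=2, p=2, q=1
  k=1: a=1, p=3, q=1
  k=2: a=3, p=11, q=4
  k=3: a=2, p=25, q=9
  k=4: a=2, p=61, q=22

61/22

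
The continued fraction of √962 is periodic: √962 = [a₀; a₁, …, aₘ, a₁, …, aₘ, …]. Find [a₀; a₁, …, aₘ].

[31; 62]

a₀ = ⌊√962⌋ = 31.
With m₀=0, d₀=1 and mₖ₊₁ = dₖaₖ − mₖ, dₖ₊₁ = (n − mₖ₊₁²)/dₖ, aₖ₊₁ = ⌊(a₀+mₖ₊₁)/dₖ₊₁⌋:
  k=1: m=31, d=1, a=62
d=1 and a=2a₀=62 at k=1, so the next step gives (m, d) = (31, 1) again — its k=1 value — and the period has length 1.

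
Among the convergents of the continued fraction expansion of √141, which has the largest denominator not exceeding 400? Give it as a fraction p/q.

2268/191

√141 = [11; 1, 6, 1, 22, …] (period length 4).
Convergents:
  p_0/q_0 = 11/1
  p_1/q_1 = 12/1
  p_2/q_2 = 83/7
  p_3/q_3 = 95/8
  p_4/q_4 = 2173/183
  p_5/q_5 = 2268/191
  p_6/q_6 = 15781/1329
q_5 = 191 ≤ 400 < 1329 = q_6, so the answer is 2268/191.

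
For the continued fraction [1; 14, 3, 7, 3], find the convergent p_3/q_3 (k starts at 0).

337/315

Using pₖ = aₖpₖ₋₁ + pₖ₋₂, qₖ = aₖqₖ₋₁ + qₖ₋₂ (with p₋₁=1, p₋₂=0, q₋₁=0, q₋₂=1):
  k=0: a=1, p=1, q=1
  k=1: a=14, p=15, q=14
  k=2: a=3, p=46, q=43
  k=3: a=7, p=337, q=315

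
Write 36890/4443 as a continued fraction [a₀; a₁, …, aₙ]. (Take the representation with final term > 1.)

36890 = 8×4443 + 1346
4443 = 3×1346 + 405
1346 = 3×405 + 131
405 = 3×131 + 12
131 = 10×12 + 11
12 = 1×11 + 1
11 = 11×1 + 0  (stop)
So 36890/4443 = [8; 3, 3, 3, 10, 1, 11].

[8; 3, 3, 3, 10, 1, 11]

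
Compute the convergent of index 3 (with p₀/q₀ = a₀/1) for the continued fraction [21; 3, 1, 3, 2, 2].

319/15

Using pₖ = aₖpₖ₋₁ + pₖ₋₂, qₖ = aₖqₖ₋₁ + qₖ₋₂ (with p₋₁=1, p₋₂=0, q₋₁=0, q₋₂=1):
  k=0: a=21, p=21, q=1
  k=1: a=3, p=64, q=3
  k=2: a=1, p=85, q=4
  k=3: a=3, p=319, q=15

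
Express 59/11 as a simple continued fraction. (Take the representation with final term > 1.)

59 = 5*11 + 4
11 = 2*4 + 3
4 = 1*3 + 1
3 = 3*1 + 0  (stop)
So 59/11 = [5; 2, 1, 3].

[5; 2, 1, 3]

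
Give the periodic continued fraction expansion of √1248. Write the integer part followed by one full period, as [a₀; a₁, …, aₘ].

[35; 3, 17, 3, 70]

a₀ = ⌊√1248⌋ = 35.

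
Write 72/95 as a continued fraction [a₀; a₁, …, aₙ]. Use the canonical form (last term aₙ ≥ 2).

[0; 1, 3, 7, 1, 2]

72 = 0·95 + 72
95 = 1·72 + 23
72 = 3·23 + 3
23 = 7·3 + 2
3 = 1·2 + 1
2 = 2·1 + 0  (stop)
So 72/95 = [0; 1, 3, 7, 1, 2].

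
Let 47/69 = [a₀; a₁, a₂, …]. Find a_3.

7

47 = 0·69 + 47   →  a_0 = 0
69 = 1·47 + 22   →  a_1 = 1
47 = 2·22 + 3   →  a_2 = 2
22 = 7·3 + 1   →  a_3 = 7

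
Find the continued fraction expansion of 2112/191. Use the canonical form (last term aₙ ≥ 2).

[11; 17, 2, 1, 3]

2112 = 11×191 + 11
191 = 17×11 + 4
11 = 2×4 + 3
4 = 1×3 + 1
3 = 3×1 + 0  (stop)
So 2112/191 = [11; 17, 2, 1, 3].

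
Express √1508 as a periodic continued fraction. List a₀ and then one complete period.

[38; 1, 4, 1, 76]

a₀ = ⌊√1508⌋ = 38.
With m₀=0, d₀=1 and mₖ₊₁ = dₖaₖ − mₖ, dₖ₊₁ = (n − mₖ₊₁²)/dₖ, aₖ₊₁ = ⌊(a₀+mₖ₊₁)/dₖ₊₁⌋:
  k=1: m=38, d=64, a=1
  k=2: m=26, d=13, a=4
  k=3: m=26, d=64, a=1
  k=4: m=38, d=1, a=76
d=1 and a=2a₀=76 at k=4, so the next step gives (m, d) = (38, 64) again — its k=1 value — and the period has length 4.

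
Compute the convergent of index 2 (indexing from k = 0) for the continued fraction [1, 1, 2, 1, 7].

5/3

Using pₖ = aₖpₖ₋₁ + pₖ₋₂, qₖ = aₖqₖ₋₁ + qₖ₋₂ (with p₋₁=1, p₋₂=0, q₋₁=0, q₋₂=1):
  k=0: a=1, p=1, q=1
  k=1: a=1, p=2, q=1
  k=2: a=2, p=5, q=3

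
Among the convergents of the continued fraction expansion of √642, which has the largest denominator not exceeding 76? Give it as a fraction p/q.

1875/74

√642 = [25; 2, 1, 24, 1, 2, 50, …] (period length 6).
Convergents:
  p_0/q_0 = 25/1
  p_1/q_1 = 51/2
  p_2/q_2 = 76/3
  p_3/q_3 = 1875/74
  p_4/q_4 = 1951/77
q_3 = 74 ≤ 76 < 77 = q_4, so the answer is 1875/74.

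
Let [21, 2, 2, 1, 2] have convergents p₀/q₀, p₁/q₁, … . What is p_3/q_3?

Using pₖ = aₖpₖ₋₁ + pₖ₋₂, qₖ = aₖqₖ₋₁ + qₖ₋₂ (with p₋₁=1, p₋₂=0, q₋₁=0, q₋₂=1):
  k=0: a=21, p=21, q=1
  k=1: a=2, p=43, q=2
  k=2: a=2, p=107, q=5
  k=3: a=1, p=150, q=7

150/7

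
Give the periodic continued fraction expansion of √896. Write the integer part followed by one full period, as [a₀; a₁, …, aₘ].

a₀ = ⌊√896⌋ = 29.

[29; 1, 13, 1, 58]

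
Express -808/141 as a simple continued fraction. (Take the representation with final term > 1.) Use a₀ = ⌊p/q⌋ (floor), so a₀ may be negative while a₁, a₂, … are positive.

-808 = -6×141 + 38
141 = 3×38 + 27
38 = 1×27 + 11
27 = 2×11 + 5
11 = 2×5 + 1
5 = 5×1 + 0  (stop)
So -808/141 = [-6; 3, 1, 2, 2, 5].

[-6; 3, 1, 2, 2, 5]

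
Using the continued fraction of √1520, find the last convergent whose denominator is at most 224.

√1520 = [38; 1, 76, …] (period length 2).
Convergents:
  p_0/q_0 = 38/1
  p_1/q_1 = 39/1
  p_2/q_2 = 3002/77
  p_3/q_3 = 3041/78
  p_4/q_4 = 234118/6005
q_3 = 78 ≤ 224 < 6005 = q_4, so the answer is 3041/78.

3041/78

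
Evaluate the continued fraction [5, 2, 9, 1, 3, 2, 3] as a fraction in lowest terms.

3488/637

Using pₖ = aₖpₖ₋₁ + pₖ₋₂ and qₖ = aₖqₖ₋₁ + qₖ₋₂:
  k=0: a=5, p=5, q=1
  k=1: a=2, p=11, q=2
  k=2: a=9, p=104, q=19
  k=3: a=1, p=115, q=21
  k=4: a=3, p=449, q=82
  k=5: a=2, p=1013, q=185
  k=6: a=3, p=3488, q=637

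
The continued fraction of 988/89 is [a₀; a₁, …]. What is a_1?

9

988 = 11·89 + 9   →  a_0 = 11
89 = 9·9 + 8   →  a_1 = 9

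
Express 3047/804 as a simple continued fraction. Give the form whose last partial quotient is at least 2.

3047 = 3·804 + 635
804 = 1·635 + 169
635 = 3·169 + 128
169 = 1·128 + 41
128 = 3·41 + 5
41 = 8·5 + 1
5 = 5·1 + 0  (stop)
So 3047/804 = [3; 1, 3, 1, 3, 8, 5].

[3; 1, 3, 1, 3, 8, 5]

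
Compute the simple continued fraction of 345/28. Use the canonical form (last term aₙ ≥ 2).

345 = 12×28 + 9
28 = 3×9 + 1
9 = 9×1 + 0  (stop)
So 345/28 = [12; 3, 9].

[12; 3, 9]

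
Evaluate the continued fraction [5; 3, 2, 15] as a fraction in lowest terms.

Fold from the inside: start with 15/1.
  2 + 1/15 = 31/15
  3 + 15/31 = 108/31
  5 + 31/108 = 571/108

571/108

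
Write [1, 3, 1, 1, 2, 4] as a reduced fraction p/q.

Using pₖ = aₖpₖ₋₁ + pₖ₋₂ and qₖ = aₖqₖ₋₁ + qₖ₋₂:
  k=0: a=1, p=1, q=1
  k=1: a=3, p=4, q=3
  k=2: a=1, p=5, q=4
  k=3: a=1, p=9, q=7
  k=4: a=2, p=23, q=18
  k=5: a=4, p=101, q=79

101/79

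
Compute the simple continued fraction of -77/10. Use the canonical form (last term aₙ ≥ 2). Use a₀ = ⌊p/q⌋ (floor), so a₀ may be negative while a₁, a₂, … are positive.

-77 = -8·10 + 3
10 = 3·3 + 1
3 = 3·1 + 0  (stop)
So -77/10 = [-8; 3, 3].

[-8; 3, 3]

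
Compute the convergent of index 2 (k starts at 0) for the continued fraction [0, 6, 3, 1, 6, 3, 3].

Using pₖ = aₖpₖ₋₁ + pₖ₋₂, qₖ = aₖqₖ₋₁ + qₖ₋₂ (with p₋₁=1, p₋₂=0, q₋₁=0, q₋₂=1):
  k=0: a=0, p=0, q=1
  k=1: a=6, p=1, q=6
  k=2: a=3, p=3, q=19

3/19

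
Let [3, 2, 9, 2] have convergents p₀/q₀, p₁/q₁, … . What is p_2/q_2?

Using pₖ = aₖpₖ₋₁ + pₖ₋₂, qₖ = aₖqₖ₋₁ + qₖ₋₂ (with p₋₁=1, p₋₂=0, q₋₁=0, q₋₂=1):
  k=0: a=3, p=3, q=1
  k=1: a=2, p=7, q=2
  k=2: a=9, p=66, q=19

66/19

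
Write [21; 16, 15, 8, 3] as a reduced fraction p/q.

127911/6073

Fold from the inside: start with 3/1.
  8 + 1/3 = 25/3
  15 + 3/25 = 378/25
  16 + 25/378 = 6073/378
  21 + 378/6073 = 127911/6073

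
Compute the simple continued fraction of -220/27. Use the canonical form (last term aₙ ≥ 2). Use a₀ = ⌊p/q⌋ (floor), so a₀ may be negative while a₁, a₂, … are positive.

[-9; 1, 5, 1, 3]

-220 = -9*27 + 23
27 = 1*23 + 4
23 = 5*4 + 3
4 = 1*3 + 1
3 = 3*1 + 0  (stop)
So -220/27 = [-9; 1, 5, 1, 3].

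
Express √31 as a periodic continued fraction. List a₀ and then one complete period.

[5; 1, 1, 3, 5, 3, 1, 1, 10]

a₀ = ⌊√31⌋ = 5.
With m₀=0, d₀=1 and mₖ₊₁ = dₖaₖ − mₖ, dₖ₊₁ = (n − mₖ₊₁²)/dₖ, aₖ₊₁ = ⌊(a₀+mₖ₊₁)/dₖ₊₁⌋:
  k=1: m=5, d=6, a=1
  k=2: m=1, d=5, a=1
  k=3: m=4, d=3, a=3
  k=4: m=5, d=2, a=5
  k=5: m=5, d=3, a=3
  k=6: m=4, d=5, a=1
  k=7: m=1, d=6, a=1
  k=8: m=5, d=1, a=10
d=1 and a=2a₀=10 at k=8, so the next step gives (m, d) = (5, 6) again — its k=1 value — and the period has length 8.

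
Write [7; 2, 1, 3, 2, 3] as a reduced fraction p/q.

633/86

Using pₖ = aₖpₖ₋₁ + pₖ₋₂ and qₖ = aₖqₖ₋₁ + qₖ₋₂:
  k=0: a=7, p=7, q=1
  k=1: a=2, p=15, q=2
  k=2: a=1, p=22, q=3
  k=3: a=3, p=81, q=11
  k=4: a=2, p=184, q=25
  k=5: a=3, p=633, q=86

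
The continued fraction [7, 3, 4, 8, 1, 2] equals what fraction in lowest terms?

2536/347

Using pₖ = aₖpₖ₋₁ + pₖ₋₂ and qₖ = aₖqₖ₋₁ + qₖ₋₂:
  k=0: a=7, p=7, q=1
  k=1: a=3, p=22, q=3
  k=2: a=4, p=95, q=13
  k=3: a=8, p=782, q=107
  k=4: a=1, p=877, q=120
  k=5: a=2, p=2536, q=347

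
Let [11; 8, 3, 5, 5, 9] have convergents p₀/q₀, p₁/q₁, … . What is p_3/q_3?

Using pₖ = aₖpₖ₋₁ + pₖ₋₂, qₖ = aₖqₖ₋₁ + qₖ₋₂ (with p₋₁=1, p₋₂=0, q₋₁=0, q₋₂=1):
  k=0: a=11, p=11, q=1
  k=1: a=8, p=89, q=8
  k=2: a=3, p=278, q=25
  k=3: a=5, p=1479, q=133

1479/133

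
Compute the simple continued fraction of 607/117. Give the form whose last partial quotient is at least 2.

[5; 5, 3, 7]

607 = 5×117 + 22
117 = 5×22 + 7
22 = 3×7 + 1
7 = 7×1 + 0  (stop)
So 607/117 = [5; 5, 3, 7].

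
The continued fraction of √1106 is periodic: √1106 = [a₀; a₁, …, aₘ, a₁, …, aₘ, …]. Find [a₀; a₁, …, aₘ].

a₀ = ⌊√1106⌋ = 33.
With m₀=0, d₀=1 and mₖ₊₁ = dₖaₖ − mₖ, dₖ₊₁ = (n − mₖ₊₁²)/dₖ, aₖ₊₁ = ⌊(a₀+mₖ₊₁)/dₖ₊₁⌋:
  k=1: m=33, d=17, a=3
  k=2: m=18, d=46, a=1
  k=3: m=28, d=7, a=8
  k=4: m=28, d=46, a=1
  k=5: m=18, d=17, a=3
  k=6: m=33, d=1, a=66
d=1 and a=2a₀=66 at k=6, so the next step gives (m, d) = (33, 17) again — its k=1 value — and the period has length 6.

[33; 3, 1, 8, 1, 3, 66]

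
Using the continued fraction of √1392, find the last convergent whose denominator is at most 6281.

√1392 = [37; 3, 4, 3, 74, …] (period length 4).
Convergents:
  p_0/q_0 = 37/1
  p_1/q_1 = 112/3
  p_2/q_2 = 485/13
  p_3/q_3 = 1567/42
  p_4/q_4 = 116443/3121
  p_5/q_5 = 350896/9405
q_4 = 3121 ≤ 6281 < 9405 = q_5, so the answer is 116443/3121.

116443/3121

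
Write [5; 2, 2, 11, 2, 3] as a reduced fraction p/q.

Fold from the inside: start with 3/1.
  2 + 1/3 = 7/3
  11 + 3/7 = 80/7
  2 + 7/80 = 167/80
  2 + 80/167 = 414/167
  5 + 167/414 = 2237/414

2237/414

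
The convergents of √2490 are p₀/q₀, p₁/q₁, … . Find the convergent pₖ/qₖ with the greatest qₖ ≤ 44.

499/10

√2490 = [49; 1, 8, 1, 98, …] (period length 4).
Convergents:
  p_0/q_0 = 49/1
  p_1/q_1 = 50/1
  p_2/q_2 = 449/9
  p_3/q_3 = 499/10
  p_4/q_4 = 49351/989
q_3 = 10 ≤ 44 < 989 = q_4, so the answer is 499/10.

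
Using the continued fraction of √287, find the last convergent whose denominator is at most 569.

√287 = [16; 1, 15, 1, 32, …] (period length 4).
Convergents:
  p_0/q_0 = 16/1
  p_1/q_1 = 17/1
  p_2/q_2 = 271/16
  p_3/q_3 = 288/17
  p_4/q_4 = 9487/560
  p_5/q_5 = 9775/577
q_4 = 560 ≤ 569 < 577 = q_5, so the answer is 9487/560.

9487/560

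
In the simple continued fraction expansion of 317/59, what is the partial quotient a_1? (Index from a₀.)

2

317 = 5·59 + 22   →  a_0 = 5
59 = 2·22 + 15   →  a_1 = 2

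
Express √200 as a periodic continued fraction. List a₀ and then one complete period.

[14; 7, 28]

a₀ = ⌊√200⌋ = 14.
With m₀=0, d₀=1 and mₖ₊₁ = dₖaₖ − mₖ, dₖ₊₁ = (n − mₖ₊₁²)/dₖ, aₖ₊₁ = ⌊(a₀+mₖ₊₁)/dₖ₊₁⌋:
  k=1: m=14, d=4, a=7
  k=2: m=14, d=1, a=28
d=1 and a=2a₀=28 at k=2, so the next step gives (m, d) = (14, 4) again — its k=1 value — and the period has length 2.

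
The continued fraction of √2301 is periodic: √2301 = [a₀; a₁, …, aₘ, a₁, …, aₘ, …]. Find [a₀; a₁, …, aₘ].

a₀ = ⌊√2301⌋ = 47.
With m₀=0, d₀=1 and mₖ₊₁ = dₖaₖ − mₖ, dₖ₊₁ = (n − mₖ₊₁²)/dₖ, aₖ₊₁ = ⌊(a₀+mₖ₊₁)/dₖ₊₁⌋:
  k=1: m=47, d=92, a=1
  k=2: m=45, d=3, a=30
  k=3: m=45, d=92, a=1
  k=4: m=47, d=1, a=94
d=1 and a=2a₀=94 at k=4, so the next step gives (m, d) = (47, 92) again — its k=1 value — and the period has length 4.

[47; 1, 30, 1, 94]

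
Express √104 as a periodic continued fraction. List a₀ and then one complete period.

a₀ = ⌊√104⌋ = 10.
With m₀=0, d₀=1 and mₖ₊₁ = dₖaₖ − mₖ, dₖ₊₁ = (n − mₖ₊₁²)/dₖ, aₖ₊₁ = ⌊(a₀+mₖ₊₁)/dₖ₊₁⌋:
  k=1: m=10, d=4, a=5
  k=2: m=10, d=1, a=20
d=1 and a=2a₀=20 at k=2, so the next step gives (m, d) = (10, 4) again — its k=1 value — and the period has length 2.

[10; 5, 20]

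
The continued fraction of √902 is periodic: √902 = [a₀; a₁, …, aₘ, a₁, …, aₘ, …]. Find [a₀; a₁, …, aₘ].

[30; 30, 60]

a₀ = ⌊√902⌋ = 30.
With m₀=0, d₀=1 and mₖ₊₁ = dₖaₖ − mₖ, dₖ₊₁ = (n − mₖ₊₁²)/dₖ, aₖ₊₁ = ⌊(a₀+mₖ₊₁)/dₖ₊₁⌋:
  k=1: m=30, d=2, a=30
  k=2: m=30, d=1, a=60
d=1 and a=2a₀=60 at k=2, so the next step gives (m, d) = (30, 2) again — its k=1 value — and the period has length 2.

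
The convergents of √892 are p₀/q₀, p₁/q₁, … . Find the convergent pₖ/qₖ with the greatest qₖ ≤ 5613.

√892 = [29; 1, 6, 2, 14, 2, 6, 1, 58, …] (period length 8).
Convergents:
  p_0/q_0 = 29/1
  p_1/q_1 = 30/1
  p_2/q_2 = 209/7
  p_3/q_3 = 448/15
  p_4/q_4 = 6481/217
  p_5/q_5 = 13410/449
  p_6/q_6 = 86941/2911
  p_7/q_7 = 100351/3360
  p_8/q_8 = 5907299/197791
q_7 = 3360 ≤ 5613 < 197791 = q_8, so the answer is 100351/3360.

100351/3360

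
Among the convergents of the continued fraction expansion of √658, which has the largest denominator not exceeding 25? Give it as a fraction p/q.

590/23

√658 = [25; 1, 1, 1, 6, 1, 1, 1, 50, …] (period length 8).
Convergents:
  p_0/q_0 = 25/1
  p_1/q_1 = 26/1
  p_2/q_2 = 51/2
  p_3/q_3 = 77/3
  p_4/q_4 = 513/20
  p_5/q_5 = 590/23
  p_6/q_6 = 1103/43
q_5 = 23 ≤ 25 < 43 = q_6, so the answer is 590/23.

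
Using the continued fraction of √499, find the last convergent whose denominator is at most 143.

1519/68

√499 = [22; 2, 1, 21, 1, 2, 44, …] (period length 6).
Convergents:
  p_0/q_0 = 22/1
  p_1/q_1 = 45/2
  p_2/q_2 = 67/3
  p_3/q_3 = 1452/65
  p_4/q_4 = 1519/68
  p_5/q_5 = 4490/201
q_4 = 68 ≤ 143 < 201 = q_5, so the answer is 1519/68.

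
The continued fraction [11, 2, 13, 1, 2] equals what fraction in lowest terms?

976/85

Fold from the inside: start with 2/1.
  1 + 1/2 = 3/2
  13 + 2/3 = 41/3
  2 + 3/41 = 85/41
  11 + 41/85 = 976/85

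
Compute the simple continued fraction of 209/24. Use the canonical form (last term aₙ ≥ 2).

[8; 1, 2, 2, 3]

209 = 8×24 + 17
24 = 1×17 + 7
17 = 2×7 + 3
7 = 2×3 + 1
3 = 3×1 + 0  (stop)
So 209/24 = [8; 1, 2, 2, 3].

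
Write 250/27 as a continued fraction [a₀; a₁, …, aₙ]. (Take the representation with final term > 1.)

250 = 9·27 + 7
27 = 3·7 + 6
7 = 1·6 + 1
6 = 6·1 + 0  (stop)
So 250/27 = [9; 3, 1, 6].

[9; 3, 1, 6]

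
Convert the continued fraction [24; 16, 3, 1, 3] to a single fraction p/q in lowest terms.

5871/244

Fold from the inside: start with 3/1.
  1 + 1/3 = 4/3
  3 + 3/4 = 15/4
  16 + 4/15 = 244/15
  24 + 15/244 = 5871/244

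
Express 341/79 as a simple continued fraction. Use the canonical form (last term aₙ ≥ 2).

341 = 4*79 + 25
79 = 3*25 + 4
25 = 6*4 + 1
4 = 4*1 + 0  (stop)
So 341/79 = [4; 3, 6, 4].

[4; 3, 6, 4]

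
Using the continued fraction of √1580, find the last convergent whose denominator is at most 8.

√1580 = [39; 1, 2, 1, 78, …] (period length 4).
Convergents:
  p_0/q_0 = 39/1
  p_1/q_1 = 40/1
  p_2/q_2 = 119/3
  p_3/q_3 = 159/4
  p_4/q_4 = 12521/315
q_3 = 4 ≤ 8 < 315 = q_4, so the answer is 159/4.

159/4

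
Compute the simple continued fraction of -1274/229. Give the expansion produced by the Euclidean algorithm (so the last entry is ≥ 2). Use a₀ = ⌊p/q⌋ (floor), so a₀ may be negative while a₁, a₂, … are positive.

[-6; 2, 3, 2, 4, 3]

-1274 = -6×229 + 100
229 = 2×100 + 29
100 = 3×29 + 13
29 = 2×13 + 3
13 = 4×3 + 1
3 = 3×1 + 0  (stop)
So -1274/229 = [-6; 2, 3, 2, 4, 3].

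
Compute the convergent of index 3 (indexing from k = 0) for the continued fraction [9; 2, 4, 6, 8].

529/56

Using pₖ = aₖpₖ₋₁ + pₖ₋₂, qₖ = aₖqₖ₋₁ + qₖ₋₂ (with p₋₁=1, p₋₂=0, q₋₁=0, q₋₂=1):
  k=0: a=9, p=9, q=1
  k=1: a=2, p=19, q=2
  k=2: a=4, p=85, q=9
  k=3: a=6, p=529, q=56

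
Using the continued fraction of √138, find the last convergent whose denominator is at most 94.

√138 = [11; 1, 2, 1, 22, …] (period length 4).
Convergents:
  p_0/q_0 = 11/1
  p_1/q_1 = 12/1
  p_2/q_2 = 35/3
  p_3/q_3 = 47/4
  p_4/q_4 = 1069/91
  p_5/q_5 = 1116/95
q_4 = 91 ≤ 94 < 95 = q_5, so the answer is 1069/91.

1069/91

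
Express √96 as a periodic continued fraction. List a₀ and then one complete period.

[9; 1, 3, 1, 18]

a₀ = ⌊√96⌋ = 9.
With m₀=0, d₀=1 and mₖ₊₁ = dₖaₖ − mₖ, dₖ₊₁ = (n − mₖ₊₁²)/dₖ, aₖ₊₁ = ⌊(a₀+mₖ₊₁)/dₖ₊₁⌋:
  k=1: m=9, d=15, a=1
  k=2: m=6, d=4, a=3
  k=3: m=6, d=15, a=1
  k=4: m=9, d=1, a=18
d=1 and a=2a₀=18 at k=4, so the next step gives (m, d) = (9, 15) again — its k=1 value — and the period has length 4.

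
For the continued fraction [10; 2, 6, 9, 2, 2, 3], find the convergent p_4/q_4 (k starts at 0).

2626/251

Using pₖ = aₖpₖ₋₁ + pₖ₋₂, qₖ = aₖqₖ₋₁ + qₖ₋₂ (with p₋₁=1, p₋₂=0, q₋₁=0, q₋₂=1):
  k=0: a=10, p=10, q=1
  k=1: a=2, p=21, q=2
  k=2: a=6, p=136, q=13
  k=3: a=9, p=1245, q=119
  k=4: a=2, p=2626, q=251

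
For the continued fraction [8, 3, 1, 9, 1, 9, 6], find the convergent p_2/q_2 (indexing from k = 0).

33/4

Using pₖ = aₖpₖ₋₁ + pₖ₋₂, qₖ = aₖqₖ₋₁ + qₖ₋₂ (with p₋₁=1, p₋₂=0, q₋₁=0, q₋₂=1):
  k=0: a=8, p=8, q=1
  k=1: a=3, p=25, q=3
  k=2: a=1, p=33, q=4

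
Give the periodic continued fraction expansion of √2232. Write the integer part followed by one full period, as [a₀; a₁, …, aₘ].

a₀ = ⌊√2232⌋ = 47.
With m₀=0, d₀=1 and mₖ₊₁ = dₖaₖ − mₖ, dₖ₊₁ = (n − mₖ₊₁²)/dₖ, aₖ₊₁ = ⌊(a₀+mₖ₊₁)/dₖ₊₁⌋:
  k=1: m=47, d=23, a=4
  k=2: m=45, d=9, a=10
  k=3: m=45, d=23, a=4
  k=4: m=47, d=1, a=94
d=1 and a=2a₀=94 at k=4, so the next step gives (m, d) = (47, 23) again — its k=1 value — and the period has length 4.

[47; 4, 10, 4, 94]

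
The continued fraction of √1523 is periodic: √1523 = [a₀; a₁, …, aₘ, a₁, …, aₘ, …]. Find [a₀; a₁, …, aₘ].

[39; 39, 78]

a₀ = ⌊√1523⌋ = 39.
With m₀=0, d₀=1 and mₖ₊₁ = dₖaₖ − mₖ, dₖ₊₁ = (n − mₖ₊₁²)/dₖ, aₖ₊₁ = ⌊(a₀+mₖ₊₁)/dₖ₊₁⌋:
  k=1: m=39, d=2, a=39
  k=2: m=39, d=1, a=78
d=1 and a=2a₀=78 at k=2, so the next step gives (m, d) = (39, 2) again — its k=1 value — and the period has length 2.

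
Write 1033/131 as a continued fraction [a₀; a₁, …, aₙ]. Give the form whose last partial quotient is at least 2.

[7; 1, 7, 1, 2, 1, 3]

1033 = 7×131 + 116
131 = 1×116 + 15
116 = 7×15 + 11
15 = 1×11 + 4
11 = 2×4 + 3
4 = 1×3 + 1
3 = 3×1 + 0  (stop)
So 1033/131 = [7; 1, 7, 1, 2, 1, 3].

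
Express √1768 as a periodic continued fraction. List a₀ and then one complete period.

[42; 21, 84]

a₀ = ⌊√1768⌋ = 42.
With m₀=0, d₀=1 and mₖ₊₁ = dₖaₖ − mₖ, dₖ₊₁ = (n − mₖ₊₁²)/dₖ, aₖ₊₁ = ⌊(a₀+mₖ₊₁)/dₖ₊₁⌋:
  k=1: m=42, d=4, a=21
  k=2: m=42, d=1, a=84
d=1 and a=2a₀=84 at k=2, so the next step gives (m, d) = (42, 4) again — its k=1 value — and the period has length 2.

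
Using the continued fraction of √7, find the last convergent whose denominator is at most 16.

37/14

√7 = [2; 1, 1, 1, 4, …] (period length 4).
Convergents:
  p_0/q_0 = 2/1
  p_1/q_1 = 3/1
  p_2/q_2 = 5/2
  p_3/q_3 = 8/3
  p_4/q_4 = 37/14
  p_5/q_5 = 45/17
q_4 = 14 ≤ 16 < 17 = q_5, so the answer is 37/14.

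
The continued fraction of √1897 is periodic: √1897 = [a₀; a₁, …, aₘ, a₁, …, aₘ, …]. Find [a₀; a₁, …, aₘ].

a₀ = ⌊√1897⌋ = 43.
With m₀=0, d₀=1 and mₖ₊₁ = dₖaₖ − mₖ, dₖ₊₁ = (n − mₖ₊₁²)/dₖ, aₖ₊₁ = ⌊(a₀+mₖ₊₁)/dₖ₊₁⌋:
  k=1: m=43, d=48, a=1
  k=2: m=5, d=39, a=1
  k=3: m=34, d=19, a=4
  k=4: m=42, d=7, a=12
  k=5: m=42, d=19, a=4
  k=6: m=34, d=39, a=1
  k=7: m=5, d=48, a=1
  k=8: m=43, d=1, a=86
d=1 and a=2a₀=86 at k=8, so the next step gives (m, d) = (43, 48) again — its k=1 value — and the period has length 8.

[43; 1, 1, 4, 12, 4, 1, 1, 86]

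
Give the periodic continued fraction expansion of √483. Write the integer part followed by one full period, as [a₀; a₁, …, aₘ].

[21; 1, 42]

a₀ = ⌊√483⌋ = 21.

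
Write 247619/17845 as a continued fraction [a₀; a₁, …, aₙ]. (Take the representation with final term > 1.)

247619 = 13·17845 + 15634
17845 = 1·15634 + 2211
15634 = 7·2211 + 157
2211 = 14·157 + 13
157 = 12·13 + 1
13 = 13·1 + 0  (stop)
So 247619/17845 = [13; 1, 7, 14, 12, 13].

[13; 1, 7, 14, 12, 13]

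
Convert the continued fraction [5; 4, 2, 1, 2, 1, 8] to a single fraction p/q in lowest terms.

2191/419

Using pₖ = aₖpₖ₋₁ + pₖ₋₂ and qₖ = aₖqₖ₋₁ + qₖ₋₂:
  k=0: a=5, p=5, q=1
  k=1: a=4, p=21, q=4
  k=2: a=2, p=47, q=9
  k=3: a=1, p=68, q=13
  k=4: a=2, p=183, q=35
  k=5: a=1, p=251, q=48
  k=6: a=8, p=2191, q=419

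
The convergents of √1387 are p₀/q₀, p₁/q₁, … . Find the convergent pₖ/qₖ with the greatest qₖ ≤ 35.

√1387 = [37; 4, 8, 37, 8, 4, 74, …] (period length 6).
Convergents:
  p_0/q_0 = 37/1
  p_1/q_1 = 149/4
  p_2/q_2 = 1229/33
  p_3/q_3 = 45622/1225
q_2 = 33 ≤ 35 < 1225 = q_3, so the answer is 1229/33.

1229/33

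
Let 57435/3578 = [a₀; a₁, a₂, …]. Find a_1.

57435 = 16·3578 + 187   →  a_0 = 16
3578 = 19·187 + 25   →  a_1 = 19

19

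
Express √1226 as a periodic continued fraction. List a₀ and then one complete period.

a₀ = ⌊√1226⌋ = 35.
With m₀=0, d₀=1 and mₖ₊₁ = dₖaₖ − mₖ, dₖ₊₁ = (n − mₖ₊₁²)/dₖ, aₖ₊₁ = ⌊(a₀+mₖ₊₁)/dₖ₊₁⌋:
  k=1: m=35, d=1, a=70
d=1 and a=2a₀=70 at k=1, so the next step gives (m, d) = (35, 1) again — its k=1 value — and the period has length 1.

[35; 70]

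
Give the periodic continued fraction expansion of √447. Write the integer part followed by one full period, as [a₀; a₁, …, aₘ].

a₀ = ⌊√447⌋ = 21.
With m₀=0, d₀=1 and mₖ₊₁ = dₖaₖ − mₖ, dₖ₊₁ = (n − mₖ₊₁²)/dₖ, aₖ₊₁ = ⌊(a₀+mₖ₊₁)/dₖ₊₁⌋:
  k=1: m=21, d=6, a=7
  k=2: m=21, d=1, a=42
d=1 and a=2a₀=42 at k=2, so the next step gives (m, d) = (21, 6) again — its k=1 value — and the period has length 2.

[21; 7, 42]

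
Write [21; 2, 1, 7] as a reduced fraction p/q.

Fold from the inside: start with 7/1.
  1 + 1/7 = 8/7
  2 + 7/8 = 23/8
  21 + 8/23 = 491/23

491/23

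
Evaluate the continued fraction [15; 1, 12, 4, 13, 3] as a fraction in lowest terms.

Fold from the inside: start with 3/1.
  13 + 1/3 = 40/3
  4 + 3/40 = 163/40
  12 + 40/163 = 1996/163
  1 + 163/1996 = 2159/1996
  15 + 1996/2159 = 34381/2159

34381/2159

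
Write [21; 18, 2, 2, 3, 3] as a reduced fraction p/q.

Fold from the inside: start with 3/1.
  3 + 1/3 = 10/3
  2 + 3/10 = 23/10
  2 + 10/23 = 56/23
  18 + 23/56 = 1031/56
  21 + 56/1031 = 21707/1031

21707/1031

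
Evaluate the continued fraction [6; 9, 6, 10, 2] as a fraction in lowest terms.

7166/1173

Fold from the inside: start with 2/1.
  10 + 1/2 = 21/2
  6 + 2/21 = 128/21
  9 + 21/128 = 1173/128
  6 + 128/1173 = 7166/1173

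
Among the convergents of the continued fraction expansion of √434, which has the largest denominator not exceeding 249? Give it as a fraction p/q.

√434 = [20; 1, 4, 1, 40, …] (period length 4).
Convergents:
  p_0/q_0 = 20/1
  p_1/q_1 = 21/1
  p_2/q_2 = 104/5
  p_3/q_3 = 125/6
  p_4/q_4 = 5104/245
  p_5/q_5 = 5229/251
q_4 = 245 ≤ 249 < 251 = q_5, so the answer is 5104/245.

5104/245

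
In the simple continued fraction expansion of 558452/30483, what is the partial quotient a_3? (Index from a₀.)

558452 = 18·30483 + 9758   →  a_0 = 18
30483 = 3·9758 + 1209   →  a_1 = 3
9758 = 8·1209 + 86   →  a_2 = 8
1209 = 14·86 + 5   →  a_3 = 14

14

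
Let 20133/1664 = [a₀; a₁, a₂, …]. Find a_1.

10

20133 = 12·1664 + 165   →  a_0 = 12
1664 = 10·165 + 14   →  a_1 = 10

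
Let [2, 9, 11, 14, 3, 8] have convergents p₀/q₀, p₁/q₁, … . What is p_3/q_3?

Using pₖ = aₖpₖ₋₁ + pₖ₋₂, qₖ = aₖqₖ₋₁ + qₖ₋₂ (with p₋₁=1, p₋₂=0, q₋₁=0, q₋₂=1):
  k=0: a=2, p=2, q=1
  k=1: a=9, p=19, q=9
  k=2: a=11, p=211, q=100
  k=3: a=14, p=2973, q=1409

2973/1409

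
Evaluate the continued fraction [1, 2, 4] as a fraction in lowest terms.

13/9

Fold from the inside: start with 4/1.
  2 + 1/4 = 9/4
  1 + 4/9 = 13/9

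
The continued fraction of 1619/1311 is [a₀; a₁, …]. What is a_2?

1619 = 1·1311 + 308   →  a_0 = 1
1311 = 4·308 + 79   →  a_1 = 4
308 = 3·79 + 71   →  a_2 = 3

3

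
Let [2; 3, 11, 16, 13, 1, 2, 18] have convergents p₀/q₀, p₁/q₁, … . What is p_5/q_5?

Using pₖ = aₖpₖ₋₁ + pₖ₋₂, qₖ = aₖqₖ₋₁ + qₖ₋₂ (with p₋₁=1, p₋₂=0, q₋₁=0, q₋₂=1):
  k=0: a=2, p=2, q=1
  k=1: a=3, p=7, q=3
  k=2: a=11, p=79, q=34
  k=3: a=16, p=1271, q=547
  k=4: a=13, p=16602, q=7145
  k=5: a=1, p=17873, q=7692

17873/7692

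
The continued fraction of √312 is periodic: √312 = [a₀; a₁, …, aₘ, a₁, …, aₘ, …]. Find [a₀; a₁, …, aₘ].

[17; 1, 1, 1, 34]

a₀ = ⌊√312⌋ = 17.
With m₀=0, d₀=1 and mₖ₊₁ = dₖaₖ − mₖ, dₖ₊₁ = (n − mₖ₊₁²)/dₖ, aₖ₊₁ = ⌊(a₀+mₖ₊₁)/dₖ₊₁⌋:
  k=1: m=17, d=23, a=1
  k=2: m=6, d=12, a=1
  k=3: m=6, d=23, a=1
  k=4: m=17, d=1, a=34
d=1 and a=2a₀=34 at k=4, so the next step gives (m, d) = (17, 23) again — its k=1 value — and the period has length 4.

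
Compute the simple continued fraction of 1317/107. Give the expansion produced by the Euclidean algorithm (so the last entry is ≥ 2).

1317 = 12×107 + 33
107 = 3×33 + 8
33 = 4×8 + 1
8 = 8×1 + 0  (stop)
So 1317/107 = [12; 3, 4, 8].

[12; 3, 4, 8]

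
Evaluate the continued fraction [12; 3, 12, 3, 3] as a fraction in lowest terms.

4671/379

Fold from the inside: start with 3/1.
  3 + 1/3 = 10/3
  12 + 3/10 = 123/10
  3 + 10/123 = 379/123
  12 + 123/379 = 4671/379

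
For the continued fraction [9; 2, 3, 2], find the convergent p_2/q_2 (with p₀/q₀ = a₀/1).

Using pₖ = aₖpₖ₋₁ + pₖ₋₂, qₖ = aₖqₖ₋₁ + qₖ₋₂ (with p₋₁=1, p₋₂=0, q₋₁=0, q₋₂=1):
  k=0: a=9, p=9, q=1
  k=1: a=2, p=19, q=2
  k=2: a=3, p=66, q=7

66/7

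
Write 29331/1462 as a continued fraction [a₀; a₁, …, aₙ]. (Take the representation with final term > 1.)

29331 = 20*1462 + 91
1462 = 16*91 + 6
91 = 15*6 + 1
6 = 6*1 + 0  (stop)
So 29331/1462 = [20; 16, 15, 6].

[20; 16, 15, 6]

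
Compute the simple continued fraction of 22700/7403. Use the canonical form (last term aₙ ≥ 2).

[3; 15, 12, 1, 11, 1, 2]

22700 = 3·7403 + 491
7403 = 15·491 + 38
491 = 12·38 + 35
38 = 1·35 + 3
35 = 11·3 + 2
3 = 1·2 + 1
2 = 2·1 + 0  (stop)
So 22700/7403 = [3; 15, 12, 1, 11, 1, 2].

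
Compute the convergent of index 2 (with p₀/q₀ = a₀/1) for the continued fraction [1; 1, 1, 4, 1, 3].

Using pₖ = aₖpₖ₋₁ + pₖ₋₂, qₖ = aₖqₖ₋₁ + qₖ₋₂ (with p₋₁=1, p₋₂=0, q₋₁=0, q₋₂=1):
  k=0: a=1, p=1, q=1
  k=1: a=1, p=2, q=1
  k=2: a=1, p=3, q=2

3/2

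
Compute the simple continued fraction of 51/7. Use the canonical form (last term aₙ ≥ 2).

51 = 7*7 + 2
7 = 3*2 + 1
2 = 2*1 + 0  (stop)
So 51/7 = [7; 3, 2].

[7; 3, 2]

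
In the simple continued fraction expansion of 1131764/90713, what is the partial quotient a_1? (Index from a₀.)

1131764 = 12·90713 + 43208   →  a_0 = 12
90713 = 2·43208 + 4297   →  a_1 = 2

2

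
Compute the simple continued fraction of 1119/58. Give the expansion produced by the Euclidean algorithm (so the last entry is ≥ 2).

1119 = 19×58 + 17
58 = 3×17 + 7
17 = 2×7 + 3
7 = 2×3 + 1
3 = 3×1 + 0  (stop)
So 1119/58 = [19; 3, 2, 2, 3].

[19; 3, 2, 2, 3]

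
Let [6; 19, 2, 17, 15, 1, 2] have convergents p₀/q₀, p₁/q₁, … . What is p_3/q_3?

Using pₖ = aₖpₖ₋₁ + pₖ₋₂, qₖ = aₖqₖ₋₁ + qₖ₋₂ (with p₋₁=1, p₋₂=0, q₋₁=0, q₋₂=1):
  k=0: a=6, p=6, q=1
  k=1: a=19, p=115, q=19
  k=2: a=2, p=236, q=39
  k=3: a=17, p=4127, q=682

4127/682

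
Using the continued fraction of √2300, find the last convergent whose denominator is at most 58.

√2300 = [47; 1, 22, 1, 94, …] (period length 4).
Convergents:
  p_0/q_0 = 47/1
  p_1/q_1 = 48/1
  p_2/q_2 = 1103/23
  p_3/q_3 = 1151/24
  p_4/q_4 = 109297/2279
q_3 = 24 ≤ 58 < 2279 = q_4, so the answer is 1151/24.

1151/24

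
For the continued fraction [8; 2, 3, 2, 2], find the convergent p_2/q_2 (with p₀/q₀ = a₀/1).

Using pₖ = aₖpₖ₋₁ + pₖ₋₂, qₖ = aₖqₖ₋₁ + qₖ₋₂ (with p₋₁=1, p₋₂=0, q₋₁=0, q₋₂=1):
  k=0: a=8, p=8, q=1
  k=1: a=2, p=17, q=2
  k=2: a=3, p=59, q=7

59/7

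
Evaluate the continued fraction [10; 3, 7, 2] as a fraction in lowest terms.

Using pₖ = aₖpₖ₋₁ + pₖ₋₂ and qₖ = aₖqₖ₋₁ + qₖ₋₂:
  k=0: a=10, p=10, q=1
  k=1: a=3, p=31, q=3
  k=2: a=7, p=227, q=22
  k=3: a=2, p=485, q=47

485/47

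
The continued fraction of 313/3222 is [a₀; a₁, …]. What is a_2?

3

313 = 0·3222 + 313   →  a_0 = 0
3222 = 10·313 + 92   →  a_1 = 10
313 = 3·92 + 37   →  a_2 = 3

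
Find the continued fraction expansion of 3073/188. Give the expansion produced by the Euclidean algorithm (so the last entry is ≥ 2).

[16; 2, 1, 8, 3, 2]

3073 = 16·188 + 65
188 = 2·65 + 58
65 = 1·58 + 7
58 = 8·7 + 2
7 = 3·2 + 1
2 = 2·1 + 0  (stop)
So 3073/188 = [16; 2, 1, 8, 3, 2].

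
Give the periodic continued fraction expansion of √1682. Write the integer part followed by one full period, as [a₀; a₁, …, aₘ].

a₀ = ⌊√1682⌋ = 41.
With m₀=0, d₀=1 and mₖ₊₁ = dₖaₖ − mₖ, dₖ₊₁ = (n − mₖ₊₁²)/dₖ, aₖ₊₁ = ⌊(a₀+mₖ₊₁)/dₖ₊₁⌋:
  k=1: m=41, d=1, a=82
d=1 and a=2a₀=82 at k=1, so the next step gives (m, d) = (41, 1) again — its k=1 value — and the period has length 1.

[41; 82]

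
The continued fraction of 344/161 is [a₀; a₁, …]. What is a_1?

344 = 2·161 + 22   →  a_0 = 2
161 = 7·22 + 7   →  a_1 = 7

7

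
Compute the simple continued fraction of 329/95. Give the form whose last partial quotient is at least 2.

329 = 3*95 + 44
95 = 2*44 + 7
44 = 6*7 + 2
7 = 3*2 + 1
2 = 2*1 + 0  (stop)
So 329/95 = [3; 2, 6, 3, 2].

[3; 2, 6, 3, 2]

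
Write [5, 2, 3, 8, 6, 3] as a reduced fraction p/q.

6099/1123

Using pₖ = aₖpₖ₋₁ + pₖ₋₂ and qₖ = aₖqₖ₋₁ + qₖ₋₂:
  k=0: a=5, p=5, q=1
  k=1: a=2, p=11, q=2
  k=2: a=3, p=38, q=7
  k=3: a=8, p=315, q=58
  k=4: a=6, p=1928, q=355
  k=5: a=3, p=6099, q=1123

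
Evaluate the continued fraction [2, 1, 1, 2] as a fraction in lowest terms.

Fold from the inside: start with 2/1.
  1 + 1/2 = 3/2
  1 + 2/3 = 5/3
  2 + 3/5 = 13/5

13/5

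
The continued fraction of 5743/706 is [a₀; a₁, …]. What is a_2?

5743 = 8·706 + 95   →  a_0 = 8
706 = 7·95 + 41   →  a_1 = 7
95 = 2·41 + 13   →  a_2 = 2

2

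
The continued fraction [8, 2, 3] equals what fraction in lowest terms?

59/7

Fold from the inside: start with 3/1.
  2 + 1/3 = 7/3
  8 + 3/7 = 59/7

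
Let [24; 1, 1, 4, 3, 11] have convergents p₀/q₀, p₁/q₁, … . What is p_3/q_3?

221/9

Using pₖ = aₖpₖ₋₁ + pₖ₋₂, qₖ = aₖqₖ₋₁ + qₖ₋₂ (with p₋₁=1, p₋₂=0, q₋₁=0, q₋₂=1):
  k=0: a=24, p=24, q=1
  k=1: a=1, p=25, q=1
  k=2: a=1, p=49, q=2
  k=3: a=4, p=221, q=9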